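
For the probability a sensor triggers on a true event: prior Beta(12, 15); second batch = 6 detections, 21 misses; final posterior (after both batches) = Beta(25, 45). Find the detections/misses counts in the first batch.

7 detections and 9 misses

Because Beta–binomial updating is additive in the counts, the combined data contributed (α_post−α_prior, β_post−β_prior) successes and failures.
Total across both batches: 25−12=13 detections, 45−15=30 misses.
Subtract the second batch: 13−6=7 detections and 30−21=9 misses.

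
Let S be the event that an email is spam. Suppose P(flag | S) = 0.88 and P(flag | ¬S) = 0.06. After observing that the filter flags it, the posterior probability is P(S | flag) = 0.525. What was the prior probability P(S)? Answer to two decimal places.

P(S) = 0.07

Bayes' rule in odds form gives O(S|E) = O(S)·[P(E|S)/P(E|¬S)], hence O(S) = O(S|E)/LR.
Posterior odds = 0.525/(1−0.525) = 1.1053. LR = 0.88/0.06 = 14.6667.
Prior odds = 1.1053/14.6667 = 0.0754, so P(S) = 0.0754/(1+0.0754) ≈ 0.07.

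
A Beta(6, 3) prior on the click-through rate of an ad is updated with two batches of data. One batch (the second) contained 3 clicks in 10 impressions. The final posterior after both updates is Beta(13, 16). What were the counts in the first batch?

Because Beta–binomial updating is additive in the counts, the combined data contributed (α_post−α_prior, β_post−β_prior) successes and failures.
Total across both batches: 13−6=7 clicks, 16−3=13 non-clicks.
Subtract the second batch: 7−3=4 clicks and 13−7=6 non-clicks.

4 clicks and 6 non-clicks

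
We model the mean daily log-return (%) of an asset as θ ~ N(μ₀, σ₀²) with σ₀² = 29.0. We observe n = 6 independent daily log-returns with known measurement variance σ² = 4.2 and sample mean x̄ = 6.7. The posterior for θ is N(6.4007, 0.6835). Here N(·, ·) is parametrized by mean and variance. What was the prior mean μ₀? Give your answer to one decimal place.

μ₀ = -6.0

With known observation variance, the Normal–Normal posterior has precision τ_n = τ₀ + n/σ² and mean μ_n = (τ₀μ₀ + (n/σ²)x̄)/τ_n.
Here τ₀ = 1/29.0 = 0.034483 and τ_data = 6/4.2 = 1.428571, so τ_n = 1.463054.
Rearranging for μ₀: μ₀ = (μ_n·τ_n − τ_data·x̄)/τ₀ = (6.4007·1.463054 − 1.428571·6.7) / 0.034483 = -0.206856/0.034483 ≈ -6.0.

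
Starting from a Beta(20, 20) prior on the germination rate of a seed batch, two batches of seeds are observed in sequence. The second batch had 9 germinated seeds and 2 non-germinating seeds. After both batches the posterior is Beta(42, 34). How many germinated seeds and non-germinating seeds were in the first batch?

13 germinated seeds and 12 non-germinating seeds

Because Beta–binomial updating is additive in the counts, the combined data contributed (α_post−α_prior, β_post−β_prior) successes and failures.
Total across both batches: 42−20=22 germinated seeds, 34−20=14 non-germinating seeds.
Subtract the second batch: 22−9=13 germinated seeds and 14−2=12 non-germinating seeds.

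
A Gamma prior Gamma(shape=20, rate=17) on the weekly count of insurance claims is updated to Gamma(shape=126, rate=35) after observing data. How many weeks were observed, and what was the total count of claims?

A Gamma(α, β) prior (rate parametrization) on a Poisson rate with n observations summing to S gives posterior Gamma(α+S, β+n).
Matching: Σxᵢ = 126 − 20 = 106 and n = 35 − 17 = 18.

n = 18 weeks with total 106 claims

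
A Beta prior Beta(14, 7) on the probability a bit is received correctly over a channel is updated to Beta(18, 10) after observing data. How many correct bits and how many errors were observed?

4 correct bits and 3 errors

Under Beta–binomial conjugacy the posterior parameters are (a+s, b+f).
So s = 18 − 14 = 4 and f = 10 − 7 = 3.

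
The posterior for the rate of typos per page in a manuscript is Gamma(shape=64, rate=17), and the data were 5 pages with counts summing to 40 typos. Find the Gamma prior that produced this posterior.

A Gamma(α, β) prior (rate parametrization) on a Poisson rate with n observations summing to S gives posterior Gamma(α+S, β+n).
So α = 64 − 40 = 24 and β = 17 − 5 = 12.

Gamma(shape=24, rate=12)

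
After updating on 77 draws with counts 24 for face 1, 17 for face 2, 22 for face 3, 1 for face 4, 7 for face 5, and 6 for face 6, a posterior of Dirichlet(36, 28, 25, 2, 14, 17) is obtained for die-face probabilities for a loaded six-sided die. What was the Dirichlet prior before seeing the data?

For a Dirichlet(α) prior with multinomial counts c, the posterior is Dirichlet(α + c) componentwise.
Subtract each count from the matching posterior parameter: 36−24=12, 28−17=11, 25−22=3, 2−1=1, 14−7=7, 17−6=11.

Dirichlet(12, 11, 3, 1, 7, 11)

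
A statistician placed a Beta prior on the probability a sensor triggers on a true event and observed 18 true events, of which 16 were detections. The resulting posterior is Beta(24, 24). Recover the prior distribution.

Beta(8, 22)

Under Beta–binomial conjugacy the posterior parameters are (a+s, b+f).
So a = 24 − 16 = 8 and b = 24 − 2 = 22.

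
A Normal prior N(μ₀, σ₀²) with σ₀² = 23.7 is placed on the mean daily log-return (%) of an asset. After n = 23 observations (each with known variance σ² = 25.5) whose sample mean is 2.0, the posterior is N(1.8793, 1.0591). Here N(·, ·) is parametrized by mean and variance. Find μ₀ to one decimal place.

The posterior mean is a precision-weighted average: μ_n = (τ₀μ₀ + τ_data·x̄)/(τ₀+τ_data), with τ₀=1/σ₀² and τ_data=n/σ².
Here τ₀ = 1/23.7 = 0.042194 and τ_data = 23/25.5 = 0.901961, so τ_n = 0.944155.
Rearranging for μ₀: μ₀ = (μ_n·τ_n − τ_data·x̄)/τ₀ = (1.8793·0.944155 − 0.901961·2.0) / 0.042194 = -0.029572/0.042194 ≈ -0.7.

μ₀ = -0.7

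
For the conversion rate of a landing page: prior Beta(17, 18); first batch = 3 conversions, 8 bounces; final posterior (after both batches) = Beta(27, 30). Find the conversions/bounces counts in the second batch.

Sequential conjugate updates are equivalent to a single update on the pooled data, so total successes = posterior α − prior α and total failures = posterior β − prior β.
Total across both batches: 27−17=10 conversions, 30−18=12 bounces.
Subtract the first batch: 10−3=7 conversions and 12−8=4 bounces.

7 conversions and 4 bounces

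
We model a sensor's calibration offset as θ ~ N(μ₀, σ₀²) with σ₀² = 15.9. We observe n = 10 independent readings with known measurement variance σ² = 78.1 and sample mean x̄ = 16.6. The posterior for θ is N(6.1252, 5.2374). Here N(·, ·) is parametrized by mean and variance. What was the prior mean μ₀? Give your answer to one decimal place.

μ₀ = -15.2

With known observation variance, the Normal–Normal posterior has precision τ_n = τ₀ + n/σ² and mean μ_n = (τ₀μ₀ + (n/σ²)x̄)/τ_n.
Here τ₀ = 1/15.9 = 0.062893 and τ_data = 10/78.1 = 0.128041, so τ_n = 0.190934.
Rearranging for μ₀: μ₀ = (μ_n·τ_n − τ_data·x̄)/τ₀ = (6.1252·0.190934 − 0.128041·16.6) / 0.062893 = -0.955972/0.062893 ≈ -15.2.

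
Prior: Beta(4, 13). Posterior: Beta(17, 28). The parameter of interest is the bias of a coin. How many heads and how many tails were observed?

Under Beta–binomial conjugacy the posterior parameters are (α+s, β+f).
Match parameters: s=17−4=13, f=28−13=15.

13 heads and 15 tails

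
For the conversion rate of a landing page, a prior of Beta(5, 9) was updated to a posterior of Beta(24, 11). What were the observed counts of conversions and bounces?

Beta is conjugate to the binomial likelihood: posterior = Beta(a+s, b+f).
Match parameters: s=24−5=19, f=11−9=2.

19 conversions and 2 bounces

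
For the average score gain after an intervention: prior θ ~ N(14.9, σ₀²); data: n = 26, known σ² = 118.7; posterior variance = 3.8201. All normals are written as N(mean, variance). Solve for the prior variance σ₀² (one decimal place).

Posterior precision equals prior precision plus data precision: 1/σ_n² = 1/σ₀² + n/σ².
So 1/σ₀² = 1/3.8201 − 26/118.7 = 0.261773 − 0.219040 = 0.042733.
Hence σ₀² = 1/0.042733 ≈ 23.4.

σ₀² = 23.4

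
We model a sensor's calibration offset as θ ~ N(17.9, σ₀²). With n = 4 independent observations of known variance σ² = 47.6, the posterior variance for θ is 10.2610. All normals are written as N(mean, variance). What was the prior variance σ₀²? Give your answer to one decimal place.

For the Normal–Normal model with known σ², precisions add: τ_n = τ₀ + n/σ².
So 1/σ₀² = 1/10.2610 − 4/47.6 = 0.097456 − 0.084034 = 0.013422.
Hence σ₀² = 1/0.013422 ≈ 74.5.

σ₀² = 74.5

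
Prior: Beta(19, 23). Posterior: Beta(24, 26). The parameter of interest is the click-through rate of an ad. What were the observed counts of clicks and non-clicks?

5 clicks and 3 non-clicks

A Beta(α, β) prior with s successes and f failures in binomial data gives a Beta(α+s, β+f) posterior.
So s = 24 − 19 = 5 and f = 26 − 23 = 3.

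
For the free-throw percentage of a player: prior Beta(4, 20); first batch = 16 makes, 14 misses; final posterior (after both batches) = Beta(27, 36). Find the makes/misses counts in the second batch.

7 makes and 2 misses

Because Beta–binomial updating is additive in the counts, the combined data contributed (α_post−α_prior, β_post−β_prior) successes and failures.
Total across both batches: 27−4=23 makes, 36−20=16 misses.
Subtract the first batch: 23−16=7 makes and 16−14=2 misses.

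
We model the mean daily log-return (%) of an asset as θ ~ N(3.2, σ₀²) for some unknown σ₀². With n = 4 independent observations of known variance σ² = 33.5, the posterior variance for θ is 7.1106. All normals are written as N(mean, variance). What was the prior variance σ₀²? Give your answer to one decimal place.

σ₀² = 47.1

Posterior precision equals prior precision plus data precision: 1/σ_n² = 1/σ₀² + n/σ².
So 1/σ₀² = 1/7.1106 − 4/33.5 = 0.140635 − 0.119403 = 0.021232.
Hence σ₀² = 1/0.021232 ≈ 47.1.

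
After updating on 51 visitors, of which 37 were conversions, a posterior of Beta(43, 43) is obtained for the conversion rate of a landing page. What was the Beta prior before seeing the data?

A Beta(a, b) prior with s successes and f failures in binomial data gives a Beta(a+s, b+f) posterior.
Subtract the data counts: 43−37=6, 43−14=29.

Beta(6, 29)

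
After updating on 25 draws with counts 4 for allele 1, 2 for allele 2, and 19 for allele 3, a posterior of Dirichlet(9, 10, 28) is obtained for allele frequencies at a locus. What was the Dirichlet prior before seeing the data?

Dirichlet(5, 8, 9)

For a Dirichlet(α) prior with multinomial counts c, the posterior is Dirichlet(α + c) componentwise.
Subtract each count from the matching posterior parameter: 9−4=5, 10−2=8, 28−19=9.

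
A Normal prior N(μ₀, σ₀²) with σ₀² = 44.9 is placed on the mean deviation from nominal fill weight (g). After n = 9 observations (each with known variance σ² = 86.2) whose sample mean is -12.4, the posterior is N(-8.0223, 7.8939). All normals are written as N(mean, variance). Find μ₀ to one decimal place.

μ₀ = 12.5

With known observation variance, the Normal–Normal posterior has precision τ_n = τ₀ + n/σ² and mean μ_n = (τ₀μ₀ + (n/σ²)x̄)/τ_n.
Here τ₀ = 1/44.9 = 0.022272 and τ_data = 9/86.2 = 0.104408, so τ_n = 0.126680.
Rearranging for μ₀: μ₀ = (μ_n·τ_n − τ_data·x̄)/τ₀ = (-8.0223·0.126680 − 0.104408·-12.4) / 0.022272 = 0.278394/0.022272 ≈ 12.5.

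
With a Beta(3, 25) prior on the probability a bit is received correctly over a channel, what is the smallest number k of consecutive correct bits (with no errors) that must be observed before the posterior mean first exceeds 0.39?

After k correct bits and 0 errors the posterior is Beta(3+k, 25), with mean (3+k)/(3+25+k).
Set (3+k)/(28+k) > 0.39 and solve: k > (0.39·28 − 3)/(1 − 0.39) = 12.984.
The smallest integer exceeding 12.984 is 13, and checking k=13: (16)/(41) = 0.3902 > 0.39.

k = 13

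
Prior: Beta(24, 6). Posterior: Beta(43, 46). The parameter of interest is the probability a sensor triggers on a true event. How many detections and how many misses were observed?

19 detections and 40 misses

Under Beta–binomial conjugacy the posterior parameters are (α+s, β+f).
Match parameters: s=43−24=19, f=46−6=40.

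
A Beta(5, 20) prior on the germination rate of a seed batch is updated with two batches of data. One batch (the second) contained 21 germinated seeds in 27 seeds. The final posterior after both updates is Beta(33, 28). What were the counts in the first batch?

7 germinated seeds and 2 non-germinating seeds

Because Beta–binomial updating is additive in the counts, the combined data contributed (α_post−α_prior, β_post−β_prior) successes and failures.
Total across both batches: 33−5=28 germinated seeds, 28−20=8 non-germinating seeds.
Subtract the second batch: 28−21=7 germinated seeds and 8−6=2 non-germinating seeds.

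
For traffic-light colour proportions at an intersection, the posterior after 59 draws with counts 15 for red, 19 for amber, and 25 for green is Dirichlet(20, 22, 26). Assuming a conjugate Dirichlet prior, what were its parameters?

For a Dirichlet(α) prior with multinomial counts c, the posterior is Dirichlet(α + c) componentwise.
Subtract each count from the matching posterior parameter: 20−15=5, 22−19=3, 26−25=1.

Dirichlet(5, 3, 1)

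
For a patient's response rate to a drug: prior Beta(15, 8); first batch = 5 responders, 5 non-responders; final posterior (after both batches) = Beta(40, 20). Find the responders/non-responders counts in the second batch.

Because Beta–binomial updating is additive in the counts, the combined data contributed (α_post−α_prior, β_post−β_prior) successes and failures.
Total across both batches: 40−15=25 responders, 20−8=12 non-responders.
Subtract the first batch: 25−5=20 responders and 12−5=7 non-responders.

20 responders and 7 non-responders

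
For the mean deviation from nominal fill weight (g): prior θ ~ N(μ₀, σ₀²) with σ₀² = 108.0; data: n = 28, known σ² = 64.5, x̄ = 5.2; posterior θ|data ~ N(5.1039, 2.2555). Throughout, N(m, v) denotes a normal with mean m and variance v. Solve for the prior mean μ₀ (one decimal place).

The posterior mean is a precision-weighted average: μ_n = (τ₀μ₀ + τ_data·x̄)/(τ₀+τ_data), with τ₀=1/σ₀² and τ_data=n/σ².
Here τ₀ = 1/108.0 = 0.009259 and τ_data = 28/64.5 = 0.434109, so τ_n = 0.443368.
Rearranging for μ₀: μ₀ = (μ_n·τ_n − τ_data·x̄)/τ₀ = (5.1039·0.443368 − 0.434109·5.2) / 0.009259 = 0.005539/0.009259 ≈ 0.6.

μ₀ = 0.6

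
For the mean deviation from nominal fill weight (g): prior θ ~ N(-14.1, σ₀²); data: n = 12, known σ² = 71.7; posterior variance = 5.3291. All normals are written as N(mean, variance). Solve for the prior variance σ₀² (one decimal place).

For the Normal–Normal model with known σ², precisions add: τ_n = τ₀ + n/σ².
So 1/σ₀² = 1/5.3291 − 12/71.7 = 0.187649 − 0.167364 = 0.020285.
Hence σ₀² = 1/0.020285 ≈ 49.3.

σ₀² = 49.3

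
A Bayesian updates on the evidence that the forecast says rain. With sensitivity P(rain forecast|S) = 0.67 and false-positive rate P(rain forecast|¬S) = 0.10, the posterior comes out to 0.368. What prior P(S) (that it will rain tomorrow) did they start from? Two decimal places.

P(S) = 0.08

In odds form, posterior odds = prior odds × likelihood ratio, so prior odds = posterior odds ÷ LR.
Posterior odds = 0.368/(1−0.368) = 0.5823. LR = 0.67/0.10 = 6.7000.
Prior odds = 0.5823/6.7000 = 0.0869, so P(S) = 0.0869/(1+0.0869) ≈ 0.08.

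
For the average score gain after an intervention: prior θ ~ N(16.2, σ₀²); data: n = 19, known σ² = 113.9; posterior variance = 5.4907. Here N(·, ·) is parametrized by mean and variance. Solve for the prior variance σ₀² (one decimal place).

σ₀² = 65.3

For the Normal–Normal model with known σ², precisions add: τ_n = τ₀ + n/σ².
So 1/σ₀² = 1/5.4907 − 19/113.9 = 0.182126 − 0.166813 = 0.015313.
Hence σ₀² = 1/0.015313 ≈ 65.3.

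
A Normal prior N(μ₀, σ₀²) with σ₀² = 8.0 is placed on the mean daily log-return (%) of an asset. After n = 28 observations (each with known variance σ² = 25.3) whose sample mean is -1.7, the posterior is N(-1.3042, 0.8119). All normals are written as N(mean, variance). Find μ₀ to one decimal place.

μ₀ = 2.2

The posterior mean is a precision-weighted average: μ_n = (τ₀μ₀ + τ_data·x̄)/(τ₀+τ_data), with τ₀=1/σ₀² and τ_data=n/σ².
Here τ₀ = 1/8.0 = 0.125000 and τ_data = 28/25.3 = 1.106719, so τ_n = 1.231719.
Rearranging for μ₀: μ₀ = (μ_n·τ_n − τ_data·x̄)/τ₀ = (-1.3042·1.231719 − 1.106719·-1.7) / 0.125000 = 0.275014/0.125000 ≈ 2.2.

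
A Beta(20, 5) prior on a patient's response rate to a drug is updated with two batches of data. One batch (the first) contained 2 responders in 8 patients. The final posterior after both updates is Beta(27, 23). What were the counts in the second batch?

5 responders and 12 non-responders

Because Beta–binomial updating is additive in the counts, the combined data contributed (α_post−α_prior, β_post−β_prior) successes and failures.
Total across both batches: 27−20=7 responders, 23−5=18 non-responders.
Subtract the first batch: 7−2=5 responders and 18−6=12 non-responders.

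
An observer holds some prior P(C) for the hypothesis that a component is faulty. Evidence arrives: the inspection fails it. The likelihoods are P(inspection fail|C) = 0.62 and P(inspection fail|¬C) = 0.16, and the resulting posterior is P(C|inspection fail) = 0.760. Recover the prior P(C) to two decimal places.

P(C) = 0.45

Bayes' rule in odds form gives O(C|E) = O(C)·[P(E|C)/P(E|¬C)], hence O(C) = O(C|E)/LR.
Posterior odds = 0.760/(1−0.760) = 3.1667. LR = 0.62/0.16 = 3.8750.
Prior odds = 3.1667/3.8750 = 0.8172, so P(C) = 0.8172/(1+0.8172) ≈ 0.45.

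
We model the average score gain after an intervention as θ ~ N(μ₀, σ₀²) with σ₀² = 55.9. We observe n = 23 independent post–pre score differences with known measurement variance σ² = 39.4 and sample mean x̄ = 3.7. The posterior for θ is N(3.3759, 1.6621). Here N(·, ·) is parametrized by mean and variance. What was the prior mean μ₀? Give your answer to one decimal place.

With known observation variance, the Normal–Normal posterior has precision τ_n = τ₀ + n/σ² and mean μ_n = (τ₀μ₀ + (n/σ²)x̄)/τ_n.
Here τ₀ = 1/55.9 = 0.017889 and τ_data = 23/39.4 = 0.583756, so τ_n = 0.601645.
Rearranging for μ₀: μ₀ = (μ_n·τ_n − τ_data·x̄)/τ₀ = (3.3759·0.601645 − 0.583756·3.7) / 0.017889 = -0.128804/0.017889 ≈ -7.2.

μ₀ = -7.2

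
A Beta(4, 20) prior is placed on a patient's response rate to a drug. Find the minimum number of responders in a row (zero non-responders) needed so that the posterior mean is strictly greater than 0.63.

k = 31

After k responders and 0 non-responders the posterior is Beta(4+k, 20), with mean (4+k)/(4+20+k).
Set (4+k)/(24+k) > 0.63 and solve: k > (0.63·24 − 4)/(1 − 0.63) = 30.054.
The smallest integer exceeding 30.054 is 31, and checking k=31: (35)/(55) = 0.6364 > 0.63.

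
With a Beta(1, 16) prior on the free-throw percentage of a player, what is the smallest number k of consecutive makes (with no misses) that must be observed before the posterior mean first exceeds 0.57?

After k makes and 0 misses the posterior is Beta(1+k, 16), with mean (1+k)/(1+16+k).
Set (1+k)/(17+k) > 0.57 and solve: k > (0.57·17 − 1)/(1 − 0.57) = 20.209.
The smallest integer exceeding 20.209 is 21.

k = 21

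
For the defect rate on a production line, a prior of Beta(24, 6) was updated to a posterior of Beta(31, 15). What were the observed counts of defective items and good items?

Beta is conjugate to the binomial likelihood: posterior = Beta(a+s, b+f).
Match parameters: s=31−24=7, f=15−6=9.

7 defective items and 9 good items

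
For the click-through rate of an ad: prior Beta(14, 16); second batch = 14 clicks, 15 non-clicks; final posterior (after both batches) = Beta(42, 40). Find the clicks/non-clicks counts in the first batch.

Because Beta–binomial updating is additive in the counts, the combined data contributed (α_post−α_prior, β_post−β_prior) successes and failures.
Total across both batches: 42−14=28 clicks, 40−16=24 non-clicks.
Subtract the second batch: 28−14=14 clicks and 24−15=9 non-clicks.

14 clicks and 9 non-clicks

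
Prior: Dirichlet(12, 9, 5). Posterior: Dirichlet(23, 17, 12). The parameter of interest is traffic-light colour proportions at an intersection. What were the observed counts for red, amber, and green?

For a Dirichlet(α) prior with multinomial counts c, the posterior is Dirichlet(α + c) componentwise.
Counts are posterior − prior componentwise: 23−12=11, 17−9=8, 12−5=7.

counts (11, 8, 7)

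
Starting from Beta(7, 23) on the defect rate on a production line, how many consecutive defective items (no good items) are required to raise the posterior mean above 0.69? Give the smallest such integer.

k = 45

After k defective items and 0 good items the posterior is Beta(7+k, 23), with mean (7+k)/(7+23+k).
Set (7+k)/(30+k) > 0.69 and solve: k > (0.69·30 − 7)/(1 − 0.69) = 44.194.
The smallest integer exceeding 44.194 is 45.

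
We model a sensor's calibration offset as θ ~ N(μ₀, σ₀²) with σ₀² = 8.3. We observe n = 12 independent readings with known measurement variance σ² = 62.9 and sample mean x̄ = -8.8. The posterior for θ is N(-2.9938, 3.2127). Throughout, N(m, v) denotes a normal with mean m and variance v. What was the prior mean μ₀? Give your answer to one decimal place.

μ₀ = 6.2

The posterior mean is a precision-weighted average: μ_n = (τ₀μ₀ + τ_data·x̄)/(τ₀+τ_data), with τ₀=1/σ₀² and τ_data=n/σ².
Here τ₀ = 1/8.3 = 0.120482 and τ_data = 12/62.9 = 0.190779, so τ_n = 0.311261.
Rearranging for μ₀: μ₀ = (μ_n·τ_n − τ_data·x̄)/τ₀ = (-2.9938·0.311261 − 0.190779·-8.8) / 0.120482 = 0.747002/0.120482 ≈ 6.2.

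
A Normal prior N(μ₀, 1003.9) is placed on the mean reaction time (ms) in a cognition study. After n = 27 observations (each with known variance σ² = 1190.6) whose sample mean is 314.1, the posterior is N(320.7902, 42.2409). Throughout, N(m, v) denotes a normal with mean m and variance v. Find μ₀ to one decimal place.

μ₀ = 473.1

With known observation variance, the Normal–Normal posterior has precision τ_n = τ₀ + n/σ² and mean μ_n = (τ₀μ₀ + (n/σ²)x̄)/τ_n.
Here τ₀ = 1/1003.9 = 0.000996 and τ_data = 27/1190.6 = 0.022678, so τ_n = 0.023674.
Rearranging for μ₀: μ₀ = (μ_n·τ_n − τ_data·x̄)/τ₀ = (320.7902·0.023674 − 0.022678·314.1) / 0.000996 = 0.471227/0.000996 ≈ 473.1.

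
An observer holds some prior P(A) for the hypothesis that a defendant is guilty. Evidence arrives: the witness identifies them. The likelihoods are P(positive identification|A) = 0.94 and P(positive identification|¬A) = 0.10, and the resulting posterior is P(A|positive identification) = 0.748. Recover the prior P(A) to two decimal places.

In odds form, posterior odds = prior odds × likelihood ratio, so prior odds = posterior odds ÷ LR.
Posterior odds = 0.748/(1−0.748) = 2.9683. LR = 0.94/0.10 = 9.4000.
Prior odds = 2.9683/9.4000 = 0.3158, so P(A) = 0.3158/(1+0.3158) ≈ 0.24.

P(A) = 0.24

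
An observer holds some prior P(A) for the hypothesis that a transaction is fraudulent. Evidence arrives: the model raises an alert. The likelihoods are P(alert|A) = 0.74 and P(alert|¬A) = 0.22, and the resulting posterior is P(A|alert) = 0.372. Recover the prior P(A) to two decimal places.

Bayes' rule in odds form gives O(A|E) = O(A)·[P(E|A)/P(E|¬A)], hence O(A) = O(A|E)/LR.
Posterior odds = 0.372/(1−0.372) = 0.5924. LR = 0.74/0.22 = 3.3636.
Prior odds = 0.5924/3.3636 = 0.1761, so P(A) = 0.1761/(1+0.1761) ≈ 0.15.

P(A) = 0.15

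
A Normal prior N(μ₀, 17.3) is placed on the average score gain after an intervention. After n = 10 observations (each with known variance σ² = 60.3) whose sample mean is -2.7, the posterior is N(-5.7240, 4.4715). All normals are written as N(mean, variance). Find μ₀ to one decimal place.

The posterior mean is a precision-weighted average: μ_n = (τ₀μ₀ + τ_data·x̄)/(τ₀+τ_data), with τ₀=1/σ₀² and τ_data=n/σ².
Here τ₀ = 1/17.3 = 0.057803 and τ_data = 10/60.3 = 0.165837, so τ_n = 0.223640.
Rearranging for μ₀: μ₀ = (μ_n·τ_n − τ_data·x̄)/τ₀ = (-5.7240·0.223640 − 0.165837·-2.7) / 0.057803 = -0.832355/0.057803 ≈ -14.4.

μ₀ = -14.4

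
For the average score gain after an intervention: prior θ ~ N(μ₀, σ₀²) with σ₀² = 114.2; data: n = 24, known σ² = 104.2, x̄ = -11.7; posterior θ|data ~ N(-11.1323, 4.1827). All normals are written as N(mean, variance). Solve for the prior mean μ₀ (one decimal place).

μ₀ = 3.8

With known observation variance, the Normal–Normal posterior has precision τ_n = τ₀ + n/σ² and mean μ_n = (τ₀μ₀ + (n/σ²)x̄)/τ_n.
Here τ₀ = 1/114.2 = 0.008757 and τ_data = 24/104.2 = 0.230326, so τ_n = 0.239083.
Rearranging for μ₀: μ₀ = (μ_n·τ_n − τ_data·x̄)/τ₀ = (-11.1323·0.239083 − 0.230326·-11.7) / 0.008757 = 0.033271/0.008757 ≈ 3.8.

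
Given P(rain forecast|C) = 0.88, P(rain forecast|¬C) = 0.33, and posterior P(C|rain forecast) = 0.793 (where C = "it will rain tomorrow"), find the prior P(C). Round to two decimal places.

P(C) = 0.59

Bayes' rule in odds form gives O(C|E) = O(C)·[P(E|C)/P(E|¬C)], hence O(C) = O(C|E)/LR.
Posterior odds = 0.793/(1−0.793) = 3.8309. LR = 0.88/0.33 = 2.6667.
Prior odds = 3.8309/2.6667 = 1.4366, so P(C) = 1.4366/(1+1.4366) ≈ 0.59.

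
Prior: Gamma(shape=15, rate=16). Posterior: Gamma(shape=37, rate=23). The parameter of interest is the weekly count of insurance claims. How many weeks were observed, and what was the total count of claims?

Gamma–Poisson conjugacy: posterior shape = α + Σxᵢ, posterior rate = β + n.
Matching: Σxᵢ = 37 − 15 = 22 and n = 23 − 16 = 7.

n = 7 weeks with total 22 claims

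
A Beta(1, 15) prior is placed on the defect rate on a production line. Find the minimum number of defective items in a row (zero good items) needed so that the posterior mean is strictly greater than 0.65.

After k defective items and 0 good items the posterior is Beta(1+k, 15), with mean (1+k)/(1+15+k).
Set (1+k)/(16+k) > 0.65 and solve: k > (0.65·16 − 1)/(1 − 0.65) = 26.857.
The smallest integer exceeding 26.857 is 27, and checking k=27: (28)/(43) = 0.6512 > 0.65.

k = 27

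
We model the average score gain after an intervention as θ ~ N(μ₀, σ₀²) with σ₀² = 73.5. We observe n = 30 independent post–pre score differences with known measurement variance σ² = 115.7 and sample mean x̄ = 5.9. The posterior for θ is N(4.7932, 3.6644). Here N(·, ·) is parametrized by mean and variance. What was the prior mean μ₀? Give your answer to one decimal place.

The posterior mean is a precision-weighted average: μ_n = (τ₀μ₀ + τ_data·x̄)/(τ₀+τ_data), with τ₀=1/σ₀² and τ_data=n/σ².
Here τ₀ = 1/73.5 = 0.013605 and τ_data = 30/115.7 = 0.259291, so τ_n = 0.272896.
Rearranging for μ₀: μ₀ = (μ_n·τ_n − τ_data·x̄)/τ₀ = (4.7932·0.272896 − 0.259291·5.9) / 0.013605 = -0.221772/0.013605 ≈ -16.3.

μ₀ = -16.3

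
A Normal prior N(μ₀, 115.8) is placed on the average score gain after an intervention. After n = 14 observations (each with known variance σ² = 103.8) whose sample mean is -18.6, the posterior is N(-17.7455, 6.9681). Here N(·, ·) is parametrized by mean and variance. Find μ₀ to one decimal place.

The posterior mean is a precision-weighted average: μ_n = (τ₀μ₀ + τ_data·x̄)/(τ₀+τ_data), with τ₀=1/σ₀² and τ_data=n/σ².
Here τ₀ = 1/115.8 = 0.008636 and τ_data = 14/103.8 = 0.134875, so τ_n = 0.143511.
Rearranging for μ₀: μ₀ = (μ_n·τ_n − τ_data·x̄)/τ₀ = (-17.7455·0.143511 − 0.134875·-18.6) / 0.008636 = -0.037999/0.008636 ≈ -4.4.

μ₀ = -4.4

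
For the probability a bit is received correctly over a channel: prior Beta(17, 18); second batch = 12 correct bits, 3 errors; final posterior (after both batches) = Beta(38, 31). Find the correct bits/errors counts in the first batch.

Sequential conjugate updates are equivalent to a single update on the pooled data, so total successes = posterior α − prior α and total failures = posterior β − prior β.
Total across both batches: 38−17=21 correct bits, 31−18=13 errors.
Subtract the second batch: 21−12=9 correct bits and 13−3=10 errors.

9 correct bits and 10 errors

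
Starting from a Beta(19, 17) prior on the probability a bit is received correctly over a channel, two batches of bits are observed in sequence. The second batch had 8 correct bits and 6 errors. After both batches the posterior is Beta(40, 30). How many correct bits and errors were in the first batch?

13 correct bits and 7 errors

Sequential conjugate updates are equivalent to a single update on the pooled data, so total successes = posterior α − prior α and total failures = posterior β − prior β.
Total across both batches: 40−19=21 correct bits, 30−17=13 errors.
Subtract the second batch: 21−8=13 correct bits and 13−6=7 errors.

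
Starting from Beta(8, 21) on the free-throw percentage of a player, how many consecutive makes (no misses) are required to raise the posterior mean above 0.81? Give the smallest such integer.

k = 82

After k makes and 0 misses the posterior is Beta(8+k, 21), with mean (8+k)/(8+21+k).
Set (8+k)/(29+k) > 0.81 and solve: k > (0.81·29 − 8)/(1 − 0.81) = 81.526.
The smallest integer exceeding 81.526 is 82, and checking k=82: (90)/(111) = 0.8108 > 0.81.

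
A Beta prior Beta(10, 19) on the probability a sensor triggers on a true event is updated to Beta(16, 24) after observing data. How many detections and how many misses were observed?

Under Beta–binomial conjugacy the posterior parameters are (a+s, b+f).
Match parameters: s=16−10=6, f=24−19=5.

6 detections and 5 misses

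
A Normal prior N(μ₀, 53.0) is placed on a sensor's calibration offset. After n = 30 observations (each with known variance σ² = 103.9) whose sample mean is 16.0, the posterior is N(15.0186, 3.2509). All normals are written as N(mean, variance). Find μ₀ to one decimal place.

The posterior mean is a precision-weighted average: μ_n = (τ₀μ₀ + τ_data·x̄)/(τ₀+τ_data), with τ₀=1/σ₀² and τ_data=n/σ².
Here τ₀ = 1/53.0 = 0.018868 and τ_data = 30/103.9 = 0.288739, so τ_n = 0.307607.
Rearranging for μ₀: μ₀ = (μ_n·τ_n − τ_data·x̄)/τ₀ = (15.0186·0.307607 − 0.288739·16.0) / 0.018868 = 0.000002/0.018868 ≈ 0.0.

μ₀ = 0.0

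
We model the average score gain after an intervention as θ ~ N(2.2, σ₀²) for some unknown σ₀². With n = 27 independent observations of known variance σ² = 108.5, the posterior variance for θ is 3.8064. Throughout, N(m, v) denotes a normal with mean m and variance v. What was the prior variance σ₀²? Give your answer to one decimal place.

Posterior precision equals prior precision plus data precision: 1/σ_n² = 1/σ₀² + n/σ².
So 1/σ₀² = 1/3.8064 − 27/108.5 = 0.262715 − 0.248848 = 0.013867.
Hence σ₀² = 1/0.013867 ≈ 72.1.

σ₀² = 72.1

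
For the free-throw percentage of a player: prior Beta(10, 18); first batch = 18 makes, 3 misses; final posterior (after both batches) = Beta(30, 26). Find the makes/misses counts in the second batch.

Sequential conjugate updates are equivalent to a single update on the pooled data, so total successes = posterior α − prior α and total failures = posterior β − prior β.
Total across both batches: 30−10=20 makes, 26−18=8 misses.
Subtract the first batch: 20−18=2 makes and 8−3=5 misses.

2 makes and 5 misses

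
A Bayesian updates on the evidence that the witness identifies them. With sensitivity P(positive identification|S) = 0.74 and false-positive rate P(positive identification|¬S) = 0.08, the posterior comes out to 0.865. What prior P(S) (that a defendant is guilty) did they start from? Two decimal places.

Bayes' rule in odds form gives O(S|E) = O(S)·[P(E|S)/P(E|¬S)], hence O(S) = O(S|E)/LR.
Posterior odds = 0.865/(1−0.865) = 6.4074. LR = 0.74/0.08 = 9.2500.
Prior odds = 6.4074/9.2500 = 0.6927, so P(S) = 0.6927/(1+0.6927) ≈ 0.41.

P(S) = 0.41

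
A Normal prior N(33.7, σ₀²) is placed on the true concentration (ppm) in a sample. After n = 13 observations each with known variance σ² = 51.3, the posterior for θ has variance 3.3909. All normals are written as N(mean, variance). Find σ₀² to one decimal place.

For the Normal–Normal model with known σ², precisions add: τ_n = τ₀ + n/σ².
So 1/σ₀² = 1/3.3909 − 13/51.3 = 0.294907 − 0.253411 = 0.041496.
Hence σ₀² = 1/0.041496 ≈ 24.1.

σ₀² = 24.1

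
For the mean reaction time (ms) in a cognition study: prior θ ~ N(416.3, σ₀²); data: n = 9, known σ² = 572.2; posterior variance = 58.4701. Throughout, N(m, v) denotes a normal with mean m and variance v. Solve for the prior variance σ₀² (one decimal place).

For the Normal–Normal model with known σ², precisions add: τ_n = τ₀ + n/σ².
So 1/σ₀² = 1/58.4701 − 9/572.2 = 0.017103 − 0.015729 = 0.001374.
Hence σ₀² = 1/0.001374 ≈ 727.8.

σ₀² = 727.8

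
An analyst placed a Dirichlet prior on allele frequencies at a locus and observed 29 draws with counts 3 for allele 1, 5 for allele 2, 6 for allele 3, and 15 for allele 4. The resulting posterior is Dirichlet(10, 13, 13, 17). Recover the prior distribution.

For a Dirichlet(α) prior with multinomial counts c, the posterior is Dirichlet(α + c) componentwise.
Subtract each count from the matching posterior parameter: 10−3=7, 13−5=8, 13−6=7, 17−15=2.

Dirichlet(7, 8, 7, 2)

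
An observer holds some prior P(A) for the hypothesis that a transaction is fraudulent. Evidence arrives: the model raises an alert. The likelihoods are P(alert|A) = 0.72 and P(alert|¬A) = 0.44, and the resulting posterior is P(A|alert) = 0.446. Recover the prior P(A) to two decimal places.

P(A) = 0.33

Bayes' rule in odds form gives O(A|E) = O(A)·[P(E|A)/P(E|¬A)], hence O(A) = O(A|E)/LR.
Posterior odds = 0.446/(1−0.446) = 0.8051. LR = 0.72/0.44 = 1.6364.
Prior odds = 0.8051/1.6364 = 0.4920, so P(A) = 0.4920/(1+0.4920) ≈ 0.33.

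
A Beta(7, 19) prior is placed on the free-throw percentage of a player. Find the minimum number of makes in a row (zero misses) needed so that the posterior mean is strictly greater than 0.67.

After k makes and 0 misses the posterior is Beta(7+k, 19), with mean (7+k)/(7+19+k).
Set (7+k)/(26+k) > 0.67 and solve: k > (0.67·26 − 7)/(1 − 0.67) = 31.576.
The smallest integer exceeding 31.576 is 32, and checking k=32: (39)/(58) = 0.6724 > 0.67.

k = 32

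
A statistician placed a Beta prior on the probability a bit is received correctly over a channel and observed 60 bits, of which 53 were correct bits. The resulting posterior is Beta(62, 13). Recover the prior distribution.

Beta is conjugate to the binomial likelihood: posterior = Beta(α+s, β+f).
Subtract the data counts: 62−53=9, 13−7=6.

Beta(9, 6)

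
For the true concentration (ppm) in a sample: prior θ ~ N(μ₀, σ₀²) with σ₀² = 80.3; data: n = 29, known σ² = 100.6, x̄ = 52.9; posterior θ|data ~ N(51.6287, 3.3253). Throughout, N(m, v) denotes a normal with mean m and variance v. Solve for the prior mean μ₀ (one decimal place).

The posterior mean is a precision-weighted average: μ_n = (τ₀μ₀ + τ_data·x̄)/(τ₀+τ_data), with τ₀=1/σ₀² and τ_data=n/σ².
Here τ₀ = 1/80.3 = 0.012453 and τ_data = 29/100.6 = 0.288270, so τ_n = 0.300723.
Rearranging for μ₀: μ₀ = (μ_n·τ_n − τ_data·x̄)/τ₀ = (51.6287·0.300723 − 0.288270·52.9) / 0.012453 = 0.276455/0.012453 ≈ 22.2.

μ₀ = 22.2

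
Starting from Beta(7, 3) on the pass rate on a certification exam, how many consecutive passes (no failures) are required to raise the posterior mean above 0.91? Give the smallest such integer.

k = 24

After k passes and 0 failures the posterior is Beta(7+k, 3), with mean (7+k)/(7+3+k).
Set (7+k)/(10+k) > 0.91 and solve: k > (0.91·10 − 7)/(1 − 0.91) = 23.333.
The smallest integer exceeding 23.333 is 24.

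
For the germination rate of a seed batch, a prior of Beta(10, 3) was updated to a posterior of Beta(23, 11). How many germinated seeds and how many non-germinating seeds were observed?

A Beta(α, β) prior with s successes and f failures in binomial data gives a Beta(α+s, β+f) posterior.
Match parameters: s=23−10=13, f=11−3=8.

13 germinated seeds and 8 non-germinating seeds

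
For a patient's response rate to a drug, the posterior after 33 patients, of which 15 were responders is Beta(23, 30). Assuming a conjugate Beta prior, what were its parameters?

Beta is conjugate to the binomial likelihood: posterior = Beta(α+s, β+f).
So α = 23 − 15 = 8 and β = 30 − 18 = 12.

Beta(8, 12)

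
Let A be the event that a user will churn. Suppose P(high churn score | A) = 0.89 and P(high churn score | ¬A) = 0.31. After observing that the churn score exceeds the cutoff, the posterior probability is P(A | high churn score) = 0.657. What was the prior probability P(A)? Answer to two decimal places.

In odds form, posterior odds = prior odds × likelihood ratio, so prior odds = posterior odds ÷ LR.
Posterior odds = 0.657/(1−0.657) = 1.9155. LR = 0.89/0.31 = 2.8710.
Prior odds = 1.9155/2.8710 = 0.6672, so P(A) = 0.6672/(1+0.6672) ≈ 0.40.

P(A) = 0.40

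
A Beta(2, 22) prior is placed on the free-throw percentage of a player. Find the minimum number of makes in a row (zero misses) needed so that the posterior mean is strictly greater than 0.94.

After k makes and 0 misses the posterior is Beta(2+k, 22), with mean (2+k)/(2+22+k).
Set (2+k)/(24+k) > 0.94 and solve: k > (0.94·24 − 2)/(1 − 0.94) = 342.667.
The smallest integer exceeding 342.667 is 343, and checking k=343: (345)/(367) = 0.9401 > 0.94.

k = 343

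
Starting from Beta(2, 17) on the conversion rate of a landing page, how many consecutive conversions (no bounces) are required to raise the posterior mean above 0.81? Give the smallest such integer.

k = 71

After k conversions and 0 bounces the posterior is Beta(2+k, 17), with mean (2+k)/(2+17+k).
Set (2+k)/(19+k) > 0.81 and solve: k > (0.81·19 − 2)/(1 − 0.81) = 70.474.
The smallest integer exceeding 70.474 is 71, and checking k=71: (73)/(90) = 0.8111 > 0.81.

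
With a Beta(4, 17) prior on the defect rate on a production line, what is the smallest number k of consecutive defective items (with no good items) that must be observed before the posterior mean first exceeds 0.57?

k = 19

After k defective items and 0 good items the posterior is Beta(4+k, 17), with mean (4+k)/(4+17+k).
Set (4+k)/(21+k) > 0.57 and solve: k > (0.57·21 − 4)/(1 − 0.57) = 18.535.
The smallest integer exceeding 18.535 is 19.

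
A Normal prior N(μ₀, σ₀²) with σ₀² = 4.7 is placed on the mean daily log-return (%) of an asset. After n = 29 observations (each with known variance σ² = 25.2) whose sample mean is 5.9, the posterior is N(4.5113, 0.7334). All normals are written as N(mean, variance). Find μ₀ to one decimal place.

μ₀ = -3.0

The posterior mean is a precision-weighted average: μ_n = (τ₀μ₀ + τ_data·x̄)/(τ₀+τ_data), with τ₀=1/σ₀² and τ_data=n/σ².
Here τ₀ = 1/4.7 = 0.212766 and τ_data = 29/25.2 = 1.150794, so τ_n = 1.363560.
Rearranging for μ₀: μ₀ = (μ_n·τ_n − τ_data·x̄)/τ₀ = (4.5113·1.363560 − 1.150794·5.9) / 0.212766 = -0.638256/0.212766 ≈ -3.0.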